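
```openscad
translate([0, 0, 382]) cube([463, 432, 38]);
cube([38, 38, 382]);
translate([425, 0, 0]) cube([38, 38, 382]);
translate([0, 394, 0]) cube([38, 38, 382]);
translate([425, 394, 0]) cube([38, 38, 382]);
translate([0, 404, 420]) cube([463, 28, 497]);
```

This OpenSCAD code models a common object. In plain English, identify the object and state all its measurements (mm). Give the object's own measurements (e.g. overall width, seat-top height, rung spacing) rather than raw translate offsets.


A chair. The seat is a 463×432×38 mm slab with its top at z = 420 mm, on four 38×38 mm corner legs (flush with the seat edges, standing on z = 0). A flat backrest 28 mm thick, 497 mm tall, spans the full seat width and rises from the seat top along its +y edge, rear face flush with the rear of the seat.


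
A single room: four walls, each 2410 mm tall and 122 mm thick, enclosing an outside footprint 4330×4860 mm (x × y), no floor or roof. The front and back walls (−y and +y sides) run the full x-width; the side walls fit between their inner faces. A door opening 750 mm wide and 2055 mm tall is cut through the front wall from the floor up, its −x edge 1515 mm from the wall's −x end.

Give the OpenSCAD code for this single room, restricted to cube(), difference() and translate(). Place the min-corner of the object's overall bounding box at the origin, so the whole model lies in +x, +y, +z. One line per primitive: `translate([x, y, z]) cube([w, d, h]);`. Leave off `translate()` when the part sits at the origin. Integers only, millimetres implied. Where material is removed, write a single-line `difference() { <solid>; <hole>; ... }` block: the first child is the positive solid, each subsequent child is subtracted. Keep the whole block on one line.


difference() { cube([4330, 122, 2410]); translate([1515, 0, 0]) cube([750, 122, 2055]); }
translate([0, 4738, 0]) cube([4330, 122, 2410]);
translate([0, 122, 0]) cube([122, 4616, 2410]);
translate([4208, 122, 0]) cube([122, 4616, 2410]);


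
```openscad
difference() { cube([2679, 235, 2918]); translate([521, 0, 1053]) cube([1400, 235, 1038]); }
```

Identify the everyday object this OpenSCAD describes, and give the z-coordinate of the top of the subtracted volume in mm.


A wall with a window opening. The window head height is 2091 mm.

A wall with a rectangular opening subtracted — a window. Sill at z = 1053, opening 1038 mm tall, so the head is at 1053 + 1038 = 2091 mm.


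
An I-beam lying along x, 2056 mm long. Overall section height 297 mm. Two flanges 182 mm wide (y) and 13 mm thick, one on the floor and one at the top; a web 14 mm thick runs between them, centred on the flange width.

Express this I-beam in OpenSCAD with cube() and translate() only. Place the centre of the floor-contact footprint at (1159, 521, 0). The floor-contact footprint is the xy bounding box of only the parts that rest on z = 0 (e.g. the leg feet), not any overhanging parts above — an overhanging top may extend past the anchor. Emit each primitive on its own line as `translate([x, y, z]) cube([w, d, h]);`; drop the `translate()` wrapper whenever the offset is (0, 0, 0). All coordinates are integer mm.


translate([131, 430, 0]) cube([2056, 182, 13]);
translate([131, 514, 13]) cube([2056, 14, 271]);
translate([131, 430, 284]) cube([2056, 182, 13]);


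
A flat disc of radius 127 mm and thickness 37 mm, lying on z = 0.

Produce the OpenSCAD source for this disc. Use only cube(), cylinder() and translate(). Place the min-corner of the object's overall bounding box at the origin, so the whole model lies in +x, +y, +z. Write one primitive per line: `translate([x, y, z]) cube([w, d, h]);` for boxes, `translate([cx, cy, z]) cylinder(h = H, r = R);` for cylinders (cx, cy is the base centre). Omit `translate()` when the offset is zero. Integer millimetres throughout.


translate([127, 127, 0]) cylinder(h = 37, r = 127);


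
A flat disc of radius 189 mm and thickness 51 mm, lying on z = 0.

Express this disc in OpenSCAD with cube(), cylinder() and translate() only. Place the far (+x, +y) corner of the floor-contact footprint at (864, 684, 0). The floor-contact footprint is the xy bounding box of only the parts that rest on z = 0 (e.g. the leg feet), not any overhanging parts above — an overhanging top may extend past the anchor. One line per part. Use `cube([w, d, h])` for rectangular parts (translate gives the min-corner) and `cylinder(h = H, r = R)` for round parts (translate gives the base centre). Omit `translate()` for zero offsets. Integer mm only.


translate([675, 495, 0]) cylinder(h = 51, r = 189);


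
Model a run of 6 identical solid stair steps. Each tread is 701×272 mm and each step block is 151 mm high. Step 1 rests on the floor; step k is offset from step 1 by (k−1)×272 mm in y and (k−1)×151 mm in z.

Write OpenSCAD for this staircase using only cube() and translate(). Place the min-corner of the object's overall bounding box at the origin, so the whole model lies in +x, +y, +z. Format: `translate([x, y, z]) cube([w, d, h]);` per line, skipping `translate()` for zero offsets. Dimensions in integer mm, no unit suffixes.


cube([701, 272, 151]);
translate([0, 272, 151]) cube([701, 272, 151]);
translate([0, 544, 302]) cube([701, 272, 151]);
translate([0, 816, 453]) cube([701, 272, 151]);
translate([0, 1088, 604]) cube([701, 272, 151]);
translate([0, 1360, 755]) cube([701, 272, 151]);


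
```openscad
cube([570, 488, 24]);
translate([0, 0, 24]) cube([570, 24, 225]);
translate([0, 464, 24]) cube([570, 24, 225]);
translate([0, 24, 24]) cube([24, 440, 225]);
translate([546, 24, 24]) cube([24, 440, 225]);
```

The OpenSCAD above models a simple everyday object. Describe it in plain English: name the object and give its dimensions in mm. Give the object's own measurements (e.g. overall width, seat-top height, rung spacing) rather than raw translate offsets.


An open-topped rectangular box: outside dimensions 570×488×249 mm, with a uniform wall and base thickness of 24 mm. The base is a full 570×488 slab on the floor; four walls sit on top of the base. The front and back walls (the −y and +y sides) span the full width; the two side walls fit between them.


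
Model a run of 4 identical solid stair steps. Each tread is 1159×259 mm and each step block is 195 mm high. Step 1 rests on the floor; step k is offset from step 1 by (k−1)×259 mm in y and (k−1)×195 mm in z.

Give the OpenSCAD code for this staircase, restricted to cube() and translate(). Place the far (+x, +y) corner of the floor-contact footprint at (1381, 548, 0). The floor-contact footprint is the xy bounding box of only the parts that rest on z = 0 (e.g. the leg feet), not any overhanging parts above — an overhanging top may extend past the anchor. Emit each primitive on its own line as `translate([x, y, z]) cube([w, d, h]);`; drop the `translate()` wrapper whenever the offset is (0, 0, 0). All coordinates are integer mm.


translate([222, 289, 0]) cube([1159, 259, 195]);
translate([222, 548, 195]) cube([1159, 259, 195]);
translate([222, 807, 390]) cube([1159, 259, 195]);
translate([222, 1066, 585]) cube([1159, 259, 195]);


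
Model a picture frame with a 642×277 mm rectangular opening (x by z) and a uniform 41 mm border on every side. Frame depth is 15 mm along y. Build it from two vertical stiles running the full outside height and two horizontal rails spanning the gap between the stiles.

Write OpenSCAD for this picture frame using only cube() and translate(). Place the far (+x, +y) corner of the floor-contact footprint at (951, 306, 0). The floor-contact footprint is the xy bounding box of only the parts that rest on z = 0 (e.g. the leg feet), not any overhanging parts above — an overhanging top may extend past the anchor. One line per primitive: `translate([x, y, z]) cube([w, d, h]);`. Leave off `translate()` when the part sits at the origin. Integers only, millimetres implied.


translate([227, 291, 0]) cube([41, 15, 359]);
translate([910, 291, 0]) cube([41, 15, 359]);
translate([268, 291, 0]) cube([642, 15, 41]);
translate([268, 291, 318]) cube([642, 15, 41]);


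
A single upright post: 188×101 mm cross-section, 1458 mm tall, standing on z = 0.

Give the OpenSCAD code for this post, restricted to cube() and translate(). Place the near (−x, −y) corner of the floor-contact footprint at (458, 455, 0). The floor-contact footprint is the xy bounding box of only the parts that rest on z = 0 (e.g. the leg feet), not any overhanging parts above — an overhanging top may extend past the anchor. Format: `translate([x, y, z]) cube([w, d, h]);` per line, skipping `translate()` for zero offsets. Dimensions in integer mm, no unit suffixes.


translate([458, 455, 0]) cube([188, 101, 1458]);


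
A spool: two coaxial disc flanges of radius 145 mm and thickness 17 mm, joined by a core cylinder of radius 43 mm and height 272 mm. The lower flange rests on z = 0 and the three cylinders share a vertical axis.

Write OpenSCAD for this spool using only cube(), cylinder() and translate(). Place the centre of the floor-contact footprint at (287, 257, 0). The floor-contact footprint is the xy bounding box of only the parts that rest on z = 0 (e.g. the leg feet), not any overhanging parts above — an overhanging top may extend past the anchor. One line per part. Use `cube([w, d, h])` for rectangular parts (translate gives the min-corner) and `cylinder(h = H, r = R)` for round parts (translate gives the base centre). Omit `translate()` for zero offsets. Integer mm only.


translate([287, 257, 0]) cylinder(h = 17, r = 145);
translate([287, 257, 17]) cylinder(h = 272, r = 43);
translate([287, 257, 289]) cylinder(h = 17, r = 145);


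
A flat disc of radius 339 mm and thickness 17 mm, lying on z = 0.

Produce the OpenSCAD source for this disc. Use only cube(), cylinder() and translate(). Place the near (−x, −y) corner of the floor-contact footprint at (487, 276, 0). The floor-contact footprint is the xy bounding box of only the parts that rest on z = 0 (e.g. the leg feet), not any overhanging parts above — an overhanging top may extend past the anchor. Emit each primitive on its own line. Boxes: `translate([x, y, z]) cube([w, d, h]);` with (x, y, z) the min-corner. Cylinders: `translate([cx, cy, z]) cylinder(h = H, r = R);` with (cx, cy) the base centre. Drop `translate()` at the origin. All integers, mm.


translate([826, 615, 0]) cylinder(h = 17, r = 339);


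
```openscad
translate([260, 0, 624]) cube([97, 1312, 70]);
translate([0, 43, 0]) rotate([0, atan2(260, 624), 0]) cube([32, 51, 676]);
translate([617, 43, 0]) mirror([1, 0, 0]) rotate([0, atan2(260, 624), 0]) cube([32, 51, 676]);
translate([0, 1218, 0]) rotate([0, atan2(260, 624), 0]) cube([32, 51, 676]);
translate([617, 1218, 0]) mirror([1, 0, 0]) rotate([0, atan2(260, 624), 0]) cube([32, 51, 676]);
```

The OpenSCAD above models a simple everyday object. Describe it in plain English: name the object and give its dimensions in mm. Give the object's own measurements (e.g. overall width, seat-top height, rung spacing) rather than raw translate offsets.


A sawhorse. A 97×1312×70 mm beam (x, y, z) sits on two A-frame leg pairs. Each pair is two raked legs of 32×51 mm section (51 mm along y) splaying symmetrically in x. Each leg rises 624 mm vertically over 260 mm of horizontal reach and is 676 mm long along its own axis. Every leg's outer bottom edge rests on the floor and its outer top edge meets a bottom edge of the beam — the left legs (tilting toward +x) meet the beam's −x bottom edge, the right legs (their mirror images, tilting toward −x) meet its +x bottom edge — so the leg tops tuck under the beam, the beam's underside is 624 mm above the floor, and the feet are 617 mm apart outside-to-outside with the beam centred between them. The two leg pairs are set in 43 mm from either end of the beam.


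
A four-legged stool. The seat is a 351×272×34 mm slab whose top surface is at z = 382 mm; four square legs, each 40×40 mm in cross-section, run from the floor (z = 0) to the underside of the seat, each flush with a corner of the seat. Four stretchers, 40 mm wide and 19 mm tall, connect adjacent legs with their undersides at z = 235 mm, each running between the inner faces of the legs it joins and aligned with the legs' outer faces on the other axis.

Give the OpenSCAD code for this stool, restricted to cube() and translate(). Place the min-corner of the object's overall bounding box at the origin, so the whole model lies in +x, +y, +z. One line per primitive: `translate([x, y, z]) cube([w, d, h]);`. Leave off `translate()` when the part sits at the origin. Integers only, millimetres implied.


translate([0, 0, 348]) cube([351, 272, 34]);
cube([40, 40, 348]);
translate([311, 0, 0]) cube([40, 40, 348]);
translate([0, 232, 0]) cube([40, 40, 348]);
translate([311, 232, 0]) cube([40, 40, 348]);
translate([40, 0, 235]) cube([271, 40, 19]);
translate([40, 232, 235]) cube([271, 40, 19]);
translate([0, 40, 235]) cube([40, 192, 19]);
translate([311, 40, 235]) cube([40, 192, 19]);


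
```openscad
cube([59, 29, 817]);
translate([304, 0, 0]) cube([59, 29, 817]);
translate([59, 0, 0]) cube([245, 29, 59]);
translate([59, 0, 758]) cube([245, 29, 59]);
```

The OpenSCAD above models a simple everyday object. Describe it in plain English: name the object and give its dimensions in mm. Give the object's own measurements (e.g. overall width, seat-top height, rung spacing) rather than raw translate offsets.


A rectangular picture frame lying in the x–z plane (depth along y). The opening is 245 mm wide (x) by 699 mm tall (z), surrounded by a border 59 mm wide on all four sides. The frame is 29 mm deep and is made of two full-height vertical stiles with two horizontal rails fitted between them.


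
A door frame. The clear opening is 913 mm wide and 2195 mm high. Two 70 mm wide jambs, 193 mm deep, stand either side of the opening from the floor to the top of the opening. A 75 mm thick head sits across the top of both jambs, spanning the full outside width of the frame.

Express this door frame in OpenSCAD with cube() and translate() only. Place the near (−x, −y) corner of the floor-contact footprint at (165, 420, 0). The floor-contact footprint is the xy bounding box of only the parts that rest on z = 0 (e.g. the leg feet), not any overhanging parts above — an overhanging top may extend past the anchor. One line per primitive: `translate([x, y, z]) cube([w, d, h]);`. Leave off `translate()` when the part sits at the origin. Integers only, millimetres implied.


translate([165, 420, 0]) cube([70, 193, 2195]);
translate([1148, 420, 0]) cube([70, 193, 2195]);
translate([165, 420, 2195]) cube([1053, 193, 75]);


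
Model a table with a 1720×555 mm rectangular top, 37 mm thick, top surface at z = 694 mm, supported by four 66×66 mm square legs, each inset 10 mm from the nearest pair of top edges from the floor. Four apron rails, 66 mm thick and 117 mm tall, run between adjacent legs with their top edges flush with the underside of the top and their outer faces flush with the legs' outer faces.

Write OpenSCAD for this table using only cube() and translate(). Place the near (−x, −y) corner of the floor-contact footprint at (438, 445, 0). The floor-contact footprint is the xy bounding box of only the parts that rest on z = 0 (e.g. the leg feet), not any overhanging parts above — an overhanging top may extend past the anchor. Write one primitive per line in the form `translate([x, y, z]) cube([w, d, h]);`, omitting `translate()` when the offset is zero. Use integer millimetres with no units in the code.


translate([428, 435, 657]) cube([1720, 555, 37]);
translate([438, 445, 0]) cube([66, 66, 657]);
translate([2072, 445, 0]) cube([66, 66, 657]);
translate([438, 914, 0]) cube([66, 66, 657]);
translate([2072, 914, 0]) cube([66, 66, 657]);
translate([504, 445, 540]) cube([1568, 66, 117]);
translate([504, 914, 540]) cube([1568, 66, 117]);
translate([438, 511, 540]) cube([66, 403, 117]);
translate([2072, 511, 540]) cube([66, 403, 117]);


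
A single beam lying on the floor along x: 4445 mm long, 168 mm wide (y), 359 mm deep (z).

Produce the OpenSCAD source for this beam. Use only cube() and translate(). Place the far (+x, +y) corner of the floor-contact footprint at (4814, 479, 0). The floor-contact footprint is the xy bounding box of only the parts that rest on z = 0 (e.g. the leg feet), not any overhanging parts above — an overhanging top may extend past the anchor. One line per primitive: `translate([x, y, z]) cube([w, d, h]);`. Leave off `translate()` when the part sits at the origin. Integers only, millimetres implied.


translate([369, 311, 0]) cube([4445, 168, 359]);


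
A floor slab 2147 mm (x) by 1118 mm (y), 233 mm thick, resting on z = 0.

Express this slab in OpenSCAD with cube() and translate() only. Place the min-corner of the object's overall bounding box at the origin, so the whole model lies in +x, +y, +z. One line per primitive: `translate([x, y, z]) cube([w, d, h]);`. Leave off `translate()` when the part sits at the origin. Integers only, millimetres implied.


cube([2147, 1118, 233]);


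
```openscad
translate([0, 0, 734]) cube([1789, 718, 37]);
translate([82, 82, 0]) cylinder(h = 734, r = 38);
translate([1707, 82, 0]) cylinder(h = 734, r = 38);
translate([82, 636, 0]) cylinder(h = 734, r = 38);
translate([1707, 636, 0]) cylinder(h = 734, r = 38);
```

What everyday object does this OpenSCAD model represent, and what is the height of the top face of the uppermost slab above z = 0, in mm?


A table. The table height is 771 mm.

A 1789×718×37 slab sits at z = 734 on four Ø76 mm round legs — a table. The top surface is at 734 + 37 = 771 mm.


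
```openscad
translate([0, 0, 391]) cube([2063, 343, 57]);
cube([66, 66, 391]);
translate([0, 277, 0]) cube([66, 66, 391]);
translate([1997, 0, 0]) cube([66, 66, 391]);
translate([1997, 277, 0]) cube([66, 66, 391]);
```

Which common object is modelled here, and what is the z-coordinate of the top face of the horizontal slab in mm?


A bench. The seat-top height is 448 mm.

A long slab on four corner posts — a bench. The slab sits at z = 391 with thickness 57, so the top is 391 + 57 = 448 mm.


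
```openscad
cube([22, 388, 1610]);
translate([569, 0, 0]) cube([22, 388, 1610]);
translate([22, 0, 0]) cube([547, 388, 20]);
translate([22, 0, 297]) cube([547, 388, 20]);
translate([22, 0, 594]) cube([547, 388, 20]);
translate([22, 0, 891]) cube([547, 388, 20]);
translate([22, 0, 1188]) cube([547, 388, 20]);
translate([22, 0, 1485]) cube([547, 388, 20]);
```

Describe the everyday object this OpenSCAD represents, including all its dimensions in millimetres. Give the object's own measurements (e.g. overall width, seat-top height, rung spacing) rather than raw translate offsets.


An open bookshelf. Two side panels, each 22 mm thick, 388 mm deep and 1610 mm tall, stand 591 mm apart (outside-to-outside). Between them sit 6 shelves, each 20 mm thick and 388 mm deep, spanning the full gap between the sides. The bottom shelf rests on the floor (its underside at z = 0) and the clear gap between one shelf's top and the next shelf's underside is 277 mm.


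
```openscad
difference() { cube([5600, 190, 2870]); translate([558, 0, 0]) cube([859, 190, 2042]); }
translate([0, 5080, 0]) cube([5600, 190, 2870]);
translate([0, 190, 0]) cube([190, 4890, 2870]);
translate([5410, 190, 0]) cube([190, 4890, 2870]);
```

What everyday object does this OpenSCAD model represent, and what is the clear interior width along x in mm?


A single room. The interior width is 5220 mm.

Four walls enclosing a rectangle with a door in the front wall — a room. Outside width 5600 minus two 190 mm walls gives 5220 mm.


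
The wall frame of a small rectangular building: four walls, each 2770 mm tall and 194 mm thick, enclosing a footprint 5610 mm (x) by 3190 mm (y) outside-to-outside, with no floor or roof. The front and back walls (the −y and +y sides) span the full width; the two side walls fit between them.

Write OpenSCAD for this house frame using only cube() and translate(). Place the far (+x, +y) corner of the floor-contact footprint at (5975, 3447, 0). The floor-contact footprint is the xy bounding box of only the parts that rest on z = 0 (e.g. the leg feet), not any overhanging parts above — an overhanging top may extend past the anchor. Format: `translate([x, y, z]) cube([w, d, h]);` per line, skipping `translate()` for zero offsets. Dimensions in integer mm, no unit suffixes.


translate([365, 257, 0]) cube([5610, 194, 2770]);
translate([365, 3253, 0]) cube([5610, 194, 2770]);
translate([365, 451, 0]) cube([194, 2802, 2770]);
translate([5781, 451, 0]) cube([194, 2802, 2770]);


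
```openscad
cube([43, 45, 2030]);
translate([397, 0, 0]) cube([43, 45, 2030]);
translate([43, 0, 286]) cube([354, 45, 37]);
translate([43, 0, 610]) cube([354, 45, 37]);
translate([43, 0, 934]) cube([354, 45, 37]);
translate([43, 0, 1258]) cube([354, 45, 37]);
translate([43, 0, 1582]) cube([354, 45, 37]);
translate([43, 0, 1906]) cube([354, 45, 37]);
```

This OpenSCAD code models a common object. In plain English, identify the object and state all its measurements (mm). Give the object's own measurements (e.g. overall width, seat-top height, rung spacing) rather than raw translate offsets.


A straight ladder. Two 43×45 mm vertical rails, 2030 mm tall, stand 440 mm apart (outside-to-outside) with their front faces coplanar on the −y side. 6 rungs, each 45 mm deep and 37 mm tall, span between the inner faces of the rails, front faces flush with the rails. The lowest rung's underside is at z = 286 mm and rungs are spaced 324 mm apart (underside to underside).


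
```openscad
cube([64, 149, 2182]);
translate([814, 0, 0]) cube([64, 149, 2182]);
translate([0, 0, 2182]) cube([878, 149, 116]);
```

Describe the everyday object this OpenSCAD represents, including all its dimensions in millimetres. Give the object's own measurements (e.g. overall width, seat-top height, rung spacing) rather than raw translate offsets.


A door frame. The clear opening is 750 mm wide and 2182 mm high. Two 64 mm wide jambs, 149 mm deep, stand either side of the opening from the floor to the top of the opening. A 116 mm thick head sits across the top of both jambs, spanning the full outside width of the frame.


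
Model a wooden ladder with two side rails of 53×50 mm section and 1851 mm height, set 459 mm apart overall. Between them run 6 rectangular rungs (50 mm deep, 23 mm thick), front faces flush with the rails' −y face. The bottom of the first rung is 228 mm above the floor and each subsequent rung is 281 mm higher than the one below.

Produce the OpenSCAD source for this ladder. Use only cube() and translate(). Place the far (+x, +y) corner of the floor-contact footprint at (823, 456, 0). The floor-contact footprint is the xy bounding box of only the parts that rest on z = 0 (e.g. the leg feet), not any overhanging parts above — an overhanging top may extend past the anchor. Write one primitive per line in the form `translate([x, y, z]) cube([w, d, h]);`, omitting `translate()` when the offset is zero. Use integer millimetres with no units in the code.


// rung span = 459 - 2*53 = 353
// rung[k] z = 228 + k*281
translate([364, 406, 0]) cube([53, 50, 1851]);
translate([770, 406, 0]) cube([53, 50, 1851]);
translate([417, 406, 228]) cube([353, 50, 23]);
translate([417, 406, 509]) cube([353, 50, 23]);
translate([417, 406, 790]) cube([353, 50, 23]);
translate([417, 406, 1071]) cube([353, 50, 23]);
translate([417, 406, 1352]) cube([353, 50, 23]);
translate([417, 406, 1633]) cube([353, 50, 23]);


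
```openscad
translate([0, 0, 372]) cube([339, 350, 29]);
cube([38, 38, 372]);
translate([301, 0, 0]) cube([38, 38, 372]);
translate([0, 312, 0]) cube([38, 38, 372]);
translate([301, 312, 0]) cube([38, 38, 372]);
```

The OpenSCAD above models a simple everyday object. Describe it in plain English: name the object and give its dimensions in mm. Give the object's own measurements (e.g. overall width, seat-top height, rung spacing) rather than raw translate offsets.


A four-legged stool. The seat is a 339×350×29 mm slab whose top surface is at z = 401 mm; four square legs, each 38×38 mm in cross-section, run from the floor (z = 0) to the underside of the seat, each flush with a corner of the seat.


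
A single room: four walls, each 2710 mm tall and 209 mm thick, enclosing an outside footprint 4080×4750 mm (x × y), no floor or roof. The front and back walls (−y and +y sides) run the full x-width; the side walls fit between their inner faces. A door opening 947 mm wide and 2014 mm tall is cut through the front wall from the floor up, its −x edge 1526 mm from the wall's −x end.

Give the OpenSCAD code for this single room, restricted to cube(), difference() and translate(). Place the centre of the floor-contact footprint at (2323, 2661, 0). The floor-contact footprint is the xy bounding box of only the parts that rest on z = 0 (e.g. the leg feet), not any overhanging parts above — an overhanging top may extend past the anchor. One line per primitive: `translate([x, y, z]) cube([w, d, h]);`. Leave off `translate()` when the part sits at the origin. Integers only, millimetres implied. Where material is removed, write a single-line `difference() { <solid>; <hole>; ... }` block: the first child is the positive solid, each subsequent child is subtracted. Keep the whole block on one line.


difference() { translate([283, 286, 0]) cube([4080, 209, 2710]); translate([1809, 286, 0]) cube([947, 209, 2014]); }
translate([283, 4827, 0]) cube([4080, 209, 2710]);
translate([283, 495, 0]) cube([209, 4332, 2710]);
translate([4154, 495, 0]) cube([209, 4332, 2710]);


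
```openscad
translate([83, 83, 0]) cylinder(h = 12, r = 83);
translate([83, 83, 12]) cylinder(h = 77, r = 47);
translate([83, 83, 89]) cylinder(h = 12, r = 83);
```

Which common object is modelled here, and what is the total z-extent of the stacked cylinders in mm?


A spool. The overall height is 101 mm.

Three coaxial cylinders, large–small–large — a spool. Two 12 mm flanges and a 77 mm core give 12 + 77 + 12 = 101 mm.


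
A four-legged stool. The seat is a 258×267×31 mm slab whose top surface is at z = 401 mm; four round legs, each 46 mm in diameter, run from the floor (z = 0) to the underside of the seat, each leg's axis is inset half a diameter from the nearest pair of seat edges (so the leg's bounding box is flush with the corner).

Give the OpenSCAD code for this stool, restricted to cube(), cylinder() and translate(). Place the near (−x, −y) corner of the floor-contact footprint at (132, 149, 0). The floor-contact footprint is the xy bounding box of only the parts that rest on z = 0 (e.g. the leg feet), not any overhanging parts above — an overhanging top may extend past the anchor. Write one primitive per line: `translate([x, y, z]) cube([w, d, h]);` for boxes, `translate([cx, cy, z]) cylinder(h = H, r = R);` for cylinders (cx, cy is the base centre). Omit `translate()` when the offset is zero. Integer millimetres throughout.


translate([132, 149, 370]) cube([258, 267, 31]);
translate([155, 172, 0]) cylinder(h = 370, r = 23);
translate([367, 172, 0]) cylinder(h = 370, r = 23);
translate([155, 393, 0]) cylinder(h = 370, r = 23);
translate([367, 393, 0]) cylinder(h = 370, r = 23);


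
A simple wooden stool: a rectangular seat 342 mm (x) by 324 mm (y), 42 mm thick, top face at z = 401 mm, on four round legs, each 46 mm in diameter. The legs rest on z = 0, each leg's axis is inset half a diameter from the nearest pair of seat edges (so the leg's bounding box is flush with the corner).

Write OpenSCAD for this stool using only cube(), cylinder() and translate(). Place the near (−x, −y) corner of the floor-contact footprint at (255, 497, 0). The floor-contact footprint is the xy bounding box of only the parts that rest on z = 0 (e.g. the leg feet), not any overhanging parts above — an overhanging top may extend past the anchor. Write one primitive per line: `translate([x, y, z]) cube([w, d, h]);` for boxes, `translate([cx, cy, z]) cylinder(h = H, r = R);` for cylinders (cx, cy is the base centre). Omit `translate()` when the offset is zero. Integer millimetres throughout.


translate([255, 497, 359]) cube([342, 324, 42]);
translate([278, 520, 0]) cylinder(h = 359, r = 23);
translate([574, 520, 0]) cylinder(h = 359, r = 23);
translate([278, 798, 0]) cylinder(h = 359, r = 23);
translate([574, 798, 0]) cylinder(h = 359, r = 23);


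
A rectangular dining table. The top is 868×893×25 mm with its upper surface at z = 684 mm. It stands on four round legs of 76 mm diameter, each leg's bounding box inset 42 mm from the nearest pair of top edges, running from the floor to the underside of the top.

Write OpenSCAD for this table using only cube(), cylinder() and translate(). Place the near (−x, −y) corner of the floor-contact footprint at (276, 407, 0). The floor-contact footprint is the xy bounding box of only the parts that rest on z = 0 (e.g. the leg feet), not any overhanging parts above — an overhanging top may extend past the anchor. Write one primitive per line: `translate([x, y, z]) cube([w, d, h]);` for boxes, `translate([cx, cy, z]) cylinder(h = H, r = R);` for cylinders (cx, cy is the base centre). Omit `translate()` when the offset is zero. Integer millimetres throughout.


translate([234, 365, 659]) cube([868, 893, 25]);
translate([314, 445, 0]) cylinder(h = 659, r = 38);
translate([1022, 445, 0]) cylinder(h = 659, r = 38);
translate([314, 1178, 0]) cylinder(h = 659, r = 38);
translate([1022, 1178, 0]) cylinder(h = 659, r = 38);


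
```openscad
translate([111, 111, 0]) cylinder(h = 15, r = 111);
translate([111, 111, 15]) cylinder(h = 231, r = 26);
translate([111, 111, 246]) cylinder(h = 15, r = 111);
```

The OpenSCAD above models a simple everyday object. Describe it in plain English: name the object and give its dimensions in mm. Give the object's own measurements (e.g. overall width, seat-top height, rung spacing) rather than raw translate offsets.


A spool: two coaxial disc flanges of radius 111 mm and thickness 15 mm, joined by a core cylinder of radius 26 mm and height 231 mm. The lower flange rests on z = 0 and the three cylinders share a vertical axis.


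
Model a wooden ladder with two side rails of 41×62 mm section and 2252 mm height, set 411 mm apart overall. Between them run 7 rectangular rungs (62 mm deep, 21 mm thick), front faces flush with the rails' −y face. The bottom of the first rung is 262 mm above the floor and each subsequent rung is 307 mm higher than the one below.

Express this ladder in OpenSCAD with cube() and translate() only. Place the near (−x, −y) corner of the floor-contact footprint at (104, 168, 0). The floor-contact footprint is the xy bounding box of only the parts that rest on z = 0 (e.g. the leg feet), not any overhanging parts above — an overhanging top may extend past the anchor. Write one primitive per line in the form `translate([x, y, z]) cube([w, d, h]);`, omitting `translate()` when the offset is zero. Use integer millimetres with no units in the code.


// rung span = 411 - 2*41 = 329
// rung[k] z = 262 + k*307
translate([104, 168, 0]) cube([41, 62, 2252]);
translate([474, 168, 0]) cube([41, 62, 2252]);
translate([145, 168, 262]) cube([329, 62, 21]);
translate([145, 168, 569]) cube([329, 62, 21]);
translate([145, 168, 876]) cube([329, 62, 21]);
translate([145, 168, 1183]) cube([329, 62, 21]);
translate([145, 168, 1490]) cube([329, 62, 21]);
translate([145, 168, 1797]) cube([329, 62, 21]);
translate([145, 168, 2104]) cube([329, 62, 21]);


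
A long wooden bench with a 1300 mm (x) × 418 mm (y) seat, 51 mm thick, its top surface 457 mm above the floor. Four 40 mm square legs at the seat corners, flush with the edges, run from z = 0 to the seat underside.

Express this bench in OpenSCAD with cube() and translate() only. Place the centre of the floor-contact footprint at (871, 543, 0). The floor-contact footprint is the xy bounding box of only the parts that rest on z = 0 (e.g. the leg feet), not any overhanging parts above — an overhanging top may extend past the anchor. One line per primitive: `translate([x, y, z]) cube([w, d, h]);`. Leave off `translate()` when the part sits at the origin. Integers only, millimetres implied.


translate([221, 334, 406]) cube([1300, 418, 51]);
translate([221, 334, 0]) cube([40, 40, 406]);
translate([221, 712, 0]) cube([40, 40, 406]);
translate([1481, 334, 0]) cube([40, 40, 406]);
translate([1481, 712, 0]) cube([40, 40, 406]);


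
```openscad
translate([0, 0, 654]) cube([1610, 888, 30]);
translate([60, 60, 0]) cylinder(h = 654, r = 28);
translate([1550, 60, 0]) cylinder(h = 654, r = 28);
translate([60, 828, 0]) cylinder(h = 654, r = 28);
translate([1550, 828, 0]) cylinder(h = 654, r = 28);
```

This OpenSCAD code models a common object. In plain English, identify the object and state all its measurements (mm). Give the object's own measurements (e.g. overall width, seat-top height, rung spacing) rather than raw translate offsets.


A rectangular dining table. The top is 1610×888×30 mm with its upper surface at z = 684 mm. It stands on four round legs of 56 mm diameter, each leg's bounding box inset 32 mm from the nearest pair of top edges, running from the floor to the underside of the top.


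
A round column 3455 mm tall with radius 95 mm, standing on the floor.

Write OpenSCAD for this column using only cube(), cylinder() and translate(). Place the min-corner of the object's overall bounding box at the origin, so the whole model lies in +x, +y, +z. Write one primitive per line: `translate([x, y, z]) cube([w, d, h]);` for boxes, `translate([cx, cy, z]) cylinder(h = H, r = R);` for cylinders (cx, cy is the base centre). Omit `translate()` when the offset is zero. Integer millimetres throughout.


translate([95, 95, 0]) cylinder(h = 3455, r = 95);


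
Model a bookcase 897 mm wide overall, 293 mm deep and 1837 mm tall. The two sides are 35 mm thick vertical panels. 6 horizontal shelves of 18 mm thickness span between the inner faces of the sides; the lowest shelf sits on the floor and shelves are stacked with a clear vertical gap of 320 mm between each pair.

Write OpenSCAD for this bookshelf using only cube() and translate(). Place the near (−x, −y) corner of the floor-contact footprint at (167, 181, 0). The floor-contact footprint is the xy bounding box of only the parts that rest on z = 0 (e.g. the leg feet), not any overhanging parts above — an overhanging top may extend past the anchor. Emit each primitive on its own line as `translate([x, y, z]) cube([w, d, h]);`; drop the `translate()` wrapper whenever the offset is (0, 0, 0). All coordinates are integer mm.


translate([167, 181, 0]) cube([35, 293, 1837]);
translate([1029, 181, 0]) cube([35, 293, 1837]);
translate([202, 181, 0]) cube([827, 293, 18]);
translate([202, 181, 338]) cube([827, 293, 18]);
translate([202, 181, 676]) cube([827, 293, 18]);
translate([202, 181, 1014]) cube([827, 293, 18]);
translate([202, 181, 1352]) cube([827, 293, 18]);
translate([202, 181, 1690]) cube([827, 293, 18]);


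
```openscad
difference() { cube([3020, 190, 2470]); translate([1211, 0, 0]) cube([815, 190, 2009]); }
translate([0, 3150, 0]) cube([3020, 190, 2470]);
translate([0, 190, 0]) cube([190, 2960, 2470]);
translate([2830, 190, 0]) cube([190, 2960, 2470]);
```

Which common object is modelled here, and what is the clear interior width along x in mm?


A single room. The interior width is 2640 mm.

Four walls enclosing a rectangle with a door in the front wall — a room. Outside width 3020 minus two 190 mm walls gives 2640 mm.


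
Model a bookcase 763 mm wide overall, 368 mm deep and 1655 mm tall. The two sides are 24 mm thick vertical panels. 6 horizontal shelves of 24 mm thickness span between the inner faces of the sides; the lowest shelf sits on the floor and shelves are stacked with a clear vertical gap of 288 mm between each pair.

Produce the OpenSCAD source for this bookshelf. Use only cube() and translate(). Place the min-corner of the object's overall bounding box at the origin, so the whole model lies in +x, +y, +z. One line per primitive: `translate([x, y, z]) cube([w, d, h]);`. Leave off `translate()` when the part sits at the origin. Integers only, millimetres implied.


cube([24, 368, 1655]);
translate([739, 0, 0]) cube([24, 368, 1655]);
translate([24, 0, 0]) cube([715, 368, 24]);
translate([24, 0, 312]) cube([715, 368, 24]);
translate([24, 0, 624]) cube([715, 368, 24]);
translate([24, 0, 936]) cube([715, 368, 24]);
translate([24, 0, 1248]) cube([715, 368, 24]);
translate([24, 0, 1560]) cube([715, 368, 24]);


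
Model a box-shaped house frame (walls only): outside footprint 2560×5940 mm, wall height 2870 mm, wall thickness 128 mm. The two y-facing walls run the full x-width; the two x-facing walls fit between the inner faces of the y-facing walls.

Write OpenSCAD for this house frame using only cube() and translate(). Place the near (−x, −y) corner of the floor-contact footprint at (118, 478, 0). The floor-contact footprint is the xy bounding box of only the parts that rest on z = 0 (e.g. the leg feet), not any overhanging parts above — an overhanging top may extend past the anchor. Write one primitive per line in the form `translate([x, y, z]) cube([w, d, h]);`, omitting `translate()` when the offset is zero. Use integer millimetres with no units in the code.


translate([118, 478, 0]) cube([2560, 128, 2870]);
translate([118, 6290, 0]) cube([2560, 128, 2870]);
translate([118, 606, 0]) cube([128, 5684, 2870]);
translate([2550, 606, 0]) cube([128, 5684, 2870]);


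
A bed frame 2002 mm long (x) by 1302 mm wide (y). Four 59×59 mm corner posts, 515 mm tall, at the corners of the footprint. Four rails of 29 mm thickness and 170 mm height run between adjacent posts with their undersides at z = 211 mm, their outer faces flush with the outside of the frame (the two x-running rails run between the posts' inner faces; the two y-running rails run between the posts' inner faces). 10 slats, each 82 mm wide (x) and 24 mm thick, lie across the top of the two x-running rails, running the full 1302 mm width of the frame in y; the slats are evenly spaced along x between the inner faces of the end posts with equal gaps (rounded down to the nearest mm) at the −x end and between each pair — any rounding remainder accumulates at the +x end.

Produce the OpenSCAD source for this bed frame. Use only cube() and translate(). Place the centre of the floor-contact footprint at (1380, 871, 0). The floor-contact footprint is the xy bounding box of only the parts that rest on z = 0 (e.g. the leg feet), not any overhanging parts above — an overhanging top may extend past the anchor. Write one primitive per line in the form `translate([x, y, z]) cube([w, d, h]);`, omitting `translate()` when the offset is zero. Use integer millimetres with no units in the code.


translate([379, 220, 0]) cube([59, 59, 515]);
translate([379, 1463, 0]) cube([59, 59, 515]);
translate([2322, 220, 0]) cube([59, 59, 515]);
translate([2322, 1463, 0]) cube([59, 59, 515]);
translate([438, 220, 211]) cube([1884, 29, 170]);
translate([438, 1493, 211]) cube([1884, 29, 170]);
translate([379, 279, 211]) cube([29, 1184, 170]);
translate([2352, 279, 211]) cube([29, 1184, 170]);
translate([534, 220, 381]) cube([82, 1302, 24]);
translate([712, 220, 381]) cube([82, 1302, 24]);
translate([890, 220, 381]) cube([82, 1302, 24]);
translate([1068, 220, 381]) cube([82, 1302, 24]);
translate([1246, 220, 381]) cube([82, 1302, 24]);
translate([1424, 220, 381]) cube([82, 1302, 24]);
translate([1602, 220, 381]) cube([82, 1302, 24]);
translate([1780, 220, 381]) cube([82, 1302, 24]);
translate([1958, 220, 381]) cube([82, 1302, 24]);
translate([2136, 220, 381]) cube([82, 1302, 24]);


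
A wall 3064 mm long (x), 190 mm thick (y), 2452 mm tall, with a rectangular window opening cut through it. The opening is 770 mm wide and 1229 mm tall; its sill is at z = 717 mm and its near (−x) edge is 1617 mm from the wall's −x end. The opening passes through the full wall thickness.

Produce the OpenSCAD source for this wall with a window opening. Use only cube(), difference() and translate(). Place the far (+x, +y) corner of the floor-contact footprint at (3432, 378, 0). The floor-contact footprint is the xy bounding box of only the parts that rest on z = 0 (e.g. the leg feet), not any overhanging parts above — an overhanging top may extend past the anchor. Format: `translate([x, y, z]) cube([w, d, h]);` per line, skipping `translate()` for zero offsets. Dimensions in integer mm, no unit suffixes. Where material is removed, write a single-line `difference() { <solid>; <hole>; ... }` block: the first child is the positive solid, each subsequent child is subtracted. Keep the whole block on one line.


difference() { translate([368, 188, 0]) cube([3064, 190, 2452]); translate([1985, 188, 717]) cube([770, 190, 1229]); }
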